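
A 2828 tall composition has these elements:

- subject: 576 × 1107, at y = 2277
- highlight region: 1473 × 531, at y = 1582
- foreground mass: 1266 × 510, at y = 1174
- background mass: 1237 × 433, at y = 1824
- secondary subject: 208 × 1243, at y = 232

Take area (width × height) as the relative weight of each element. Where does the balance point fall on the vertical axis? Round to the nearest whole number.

Areas: subject 576·1107 = 637632, highlight region 1473·531 = 782163, foreground mass 1266·510 = 645660, background mass 1237·433 = 535621, secondary subject 208·1243 = 258544. Total weight = 2859620.
y-moment: 637632·2277 + 782163·1582 + 645660·1174 + 535621·1824 + 258544·232 = 4484229682; centroid 4484229682/2859620 ≈ 1568.12.

y ≈ 1568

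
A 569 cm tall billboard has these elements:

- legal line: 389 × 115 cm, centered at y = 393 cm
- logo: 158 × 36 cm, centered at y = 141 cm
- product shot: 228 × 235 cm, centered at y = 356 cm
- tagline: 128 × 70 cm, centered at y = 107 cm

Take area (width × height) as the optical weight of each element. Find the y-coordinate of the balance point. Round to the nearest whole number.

y ≈ 340

Areas: legal line 389·115 = 44735, logo 158·36 = 5688, product shot 228·235 = 53580, tagline 128·70 = 8960. Total weight = 112963.
y: (44735·393 + 5688·141 + 53580·356 + 8960·107) / 112963 = 38416063 / 112963 ≈ 340.08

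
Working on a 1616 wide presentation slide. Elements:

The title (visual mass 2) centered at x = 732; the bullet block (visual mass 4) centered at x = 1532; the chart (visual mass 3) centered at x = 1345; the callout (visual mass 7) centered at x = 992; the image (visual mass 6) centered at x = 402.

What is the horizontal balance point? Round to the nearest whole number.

Σw = 2 + 4 + 3 + 7 + 6 = 22.
x: (2·732 + 4·1532 + 3·1345 + 7·992 + 6·402) / 22 = 20983 / 22 ≈ 953.77

x ≈ 954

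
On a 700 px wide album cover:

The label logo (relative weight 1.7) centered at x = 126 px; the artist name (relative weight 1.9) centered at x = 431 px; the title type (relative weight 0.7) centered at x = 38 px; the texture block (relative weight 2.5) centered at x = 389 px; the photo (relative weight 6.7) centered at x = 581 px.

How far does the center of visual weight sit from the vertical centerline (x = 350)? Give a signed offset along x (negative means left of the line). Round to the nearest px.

Σw = 1.7 + 1.9 + 0.7 + 2.5 + 6.7 = 13.5.
x-moment: 1.7·126 + 1.9·431 + 0.7·38 + 2.5·389 + 6.7·581 = 5924.9; centroid 5924.9/13.5 ≈ 438.88.
Offset from x = 350: 438.88 − 350 ≈ 88.88.

≈ 89 px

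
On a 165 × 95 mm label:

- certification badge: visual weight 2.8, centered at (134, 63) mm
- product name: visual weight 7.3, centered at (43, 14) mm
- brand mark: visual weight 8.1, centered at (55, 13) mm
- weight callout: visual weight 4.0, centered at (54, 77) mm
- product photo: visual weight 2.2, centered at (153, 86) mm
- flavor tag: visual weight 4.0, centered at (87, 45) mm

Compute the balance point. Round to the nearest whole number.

(72, 37)

Σw = 2.8 + 7.3 + 8.1 + 4.0 + 2.2 + 4.0 = 28.4.
Σw·x = 2035.2; x̄ = 2035.2/28.4 ≈ 71.66.
Σw·y = 1061.1; ȳ = 1061.1/28.4 ≈ 37.36.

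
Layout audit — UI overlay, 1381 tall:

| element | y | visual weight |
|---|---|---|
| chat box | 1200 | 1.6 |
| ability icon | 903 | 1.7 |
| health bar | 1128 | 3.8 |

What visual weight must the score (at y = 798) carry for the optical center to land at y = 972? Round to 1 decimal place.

Fixed elements: Σw = 1.6 + 1.7 + 3.8 = 7.1, Σw·y = 1.6·1200 + 1.7·903 + 3.8·1128 = 7741.5.
For the centroid to hit 972: (7741.5 + w·798) / (7.1 + w) = 972.
Rearranging, w·(798 − 972) = 972·7.1 − 7741.5 = -840.3, so w ≈ -840.3/-174 = 4.83.

w ≈ 4.8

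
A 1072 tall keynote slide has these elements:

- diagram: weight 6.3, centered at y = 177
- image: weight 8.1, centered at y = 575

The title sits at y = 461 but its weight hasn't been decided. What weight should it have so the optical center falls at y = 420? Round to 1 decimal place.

Known weights sum to 6.3 + 8.1 = 14.4; their moment is 6.3·177 + 8.1·575 = 5772.6.
For the centroid to hit 420: (5772.6 + w·461) / (14.4 + w) = 420.
So w = (420·14.4 − 5772.6)/(461 − 420) = 275.4/41 ≈ 6.72.

w ≈ 6.7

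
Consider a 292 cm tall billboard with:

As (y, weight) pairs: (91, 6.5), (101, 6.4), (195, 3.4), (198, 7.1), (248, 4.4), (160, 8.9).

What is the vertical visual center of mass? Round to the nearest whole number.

y ≈ 159

Σw = 6.5 + 6.4 + 3.4 + 7.1 + 4.4 + 8.9 = 36.7.
Σw·y = 5821.9; ȳ = 5821.9/36.7 ≈ 158.63.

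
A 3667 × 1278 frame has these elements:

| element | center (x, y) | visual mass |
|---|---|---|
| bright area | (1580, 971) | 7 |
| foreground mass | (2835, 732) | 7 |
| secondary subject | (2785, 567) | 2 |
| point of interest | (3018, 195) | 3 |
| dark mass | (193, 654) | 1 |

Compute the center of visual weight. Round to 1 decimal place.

(2286.1, 714.7)

Total weight = 7 + 7 + 2 + 3 + 1 = 20.
Σw·x = 7·1580 + 7·2835 + 2·2785 + 3·3018 + 1·193 = 45722, so x̄ = 45722/20 ≈ 2286.10.
Σw·y = 7·971 + 7·732 + 2·567 + 3·195 + 1·654 = 14294, so ȳ = 14294/20 ≈ 714.70.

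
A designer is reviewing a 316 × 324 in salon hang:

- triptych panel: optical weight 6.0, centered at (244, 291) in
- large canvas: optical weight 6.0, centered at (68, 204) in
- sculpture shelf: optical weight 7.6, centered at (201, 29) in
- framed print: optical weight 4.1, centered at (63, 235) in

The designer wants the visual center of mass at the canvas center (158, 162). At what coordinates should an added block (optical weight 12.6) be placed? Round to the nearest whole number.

After adding the added block, total weight = 6.0 + 6.0 + 7.6 + 4.1 + 12.6 = 36.3.
x: target moment 36.3×158 = 5735.4; current 6.0·244 + 6.0·68 + 7.6·201 + 4.1·63 = 3657.9; the added block supplies 2077.5, so x = 2077.5/12.6 ≈ 164.88.
y: target moment 36.3×162 = 5880.6; current 6.0·291 + 6.0·204 + 7.6·29 + 4.1·235 = 4153.9; the added block supplies 1726.7, so y = 1726.7/12.6 ≈ 137.04.

(165, 137)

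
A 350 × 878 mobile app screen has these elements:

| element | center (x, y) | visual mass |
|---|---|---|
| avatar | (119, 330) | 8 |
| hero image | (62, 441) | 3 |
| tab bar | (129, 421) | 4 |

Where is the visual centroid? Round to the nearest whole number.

Total weight = 8 + 3 + 4 = 15.
Σw·x = 8·119 + 3·62 + 4·129 = 1654, so x̄ = 1654/15 ≈ 110.27.
Σw·y = 8·330 + 3·441 + 4·421 = 5647, so ȳ = 5647/15 ≈ 376.47.

(110, 376)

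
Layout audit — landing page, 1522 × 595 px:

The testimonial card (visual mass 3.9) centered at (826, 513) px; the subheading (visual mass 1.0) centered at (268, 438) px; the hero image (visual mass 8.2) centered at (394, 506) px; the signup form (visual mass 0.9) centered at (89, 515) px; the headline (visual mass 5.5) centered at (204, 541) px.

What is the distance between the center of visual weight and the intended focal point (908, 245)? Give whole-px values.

≈ 569 px

Σw = 3.9 + 1.0 + 8.2 + 0.9 + 5.5 = 19.5.
Σw·x = 3.9·826 + 1.0·268 + 8.2·394 + 0.9·89 + 5.5·204 = 7922.3, so x̄ = 7922.3/19.5 ≈ 406.27.
Σw·y = 3.9·513 + 1.0·438 + 8.2·506 + 0.9·515 + 5.5·541 = 10026.9, so ȳ = 10026.9/19.5 ≈ 514.20.
Relative to (908, 245): Δ = (-501.73, 269.20); |Δ| = √(-501.73² + 269.20²) ≈ 569.39.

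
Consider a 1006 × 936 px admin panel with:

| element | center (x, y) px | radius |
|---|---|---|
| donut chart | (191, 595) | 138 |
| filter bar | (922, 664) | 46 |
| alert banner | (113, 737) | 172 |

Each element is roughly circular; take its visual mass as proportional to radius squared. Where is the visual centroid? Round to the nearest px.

(176, 681)

r² weights: donut chart 138² = 19044, filter bar 46² = 2116, alert banner 172² = 29584. Total = 50744.
x: (19044·191 + 2116·922 + 29584·113) / 50744 = 8931348 / 50744 ≈ 176.01
y: (19044·595 + 2116·664 + 29584·737) / 50744 = 34539612 / 50744 ≈ 680.66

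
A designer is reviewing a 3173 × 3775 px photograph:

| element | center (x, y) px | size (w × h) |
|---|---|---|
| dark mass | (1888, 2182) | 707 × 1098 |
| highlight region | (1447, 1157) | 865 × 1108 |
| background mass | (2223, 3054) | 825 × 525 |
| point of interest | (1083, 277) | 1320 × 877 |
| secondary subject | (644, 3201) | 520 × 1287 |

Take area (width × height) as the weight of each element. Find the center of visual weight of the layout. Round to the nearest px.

(1377, 1649)

Areas → weights: dark mass 707·1098 = 776286, highlight region 865·1108 = 958420, background mass 825·525 = 433125, point of interest 1320·877 = 1157640, secondary subject 520·1287 = 669240; Σw = 3994711.
x: (776286·1888 + 958420·1447 + 433125·2223 + 1157640·1083 + 669240·644) / 3994711 = 5500013263 / 3994711 ≈ 1376.82
y: (776286·2182 + 958420·1157 + 433125·3054 + 1157640·277 + 669240·3201) / 3994711 = 6588415262 / 3994711 ≈ 1649.28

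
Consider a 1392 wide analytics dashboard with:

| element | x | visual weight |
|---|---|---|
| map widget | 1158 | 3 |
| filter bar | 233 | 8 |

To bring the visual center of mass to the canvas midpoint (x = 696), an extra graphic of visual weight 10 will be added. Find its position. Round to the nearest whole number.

x ≈ 928

New total weight: (3 + 8) + 10 = 21.
x: target moment 21×696 = 14616; current 3·1158 + 8·233 = 5338; the extra graphic supplies 9278, so x = 9278/10 ≈ 927.80.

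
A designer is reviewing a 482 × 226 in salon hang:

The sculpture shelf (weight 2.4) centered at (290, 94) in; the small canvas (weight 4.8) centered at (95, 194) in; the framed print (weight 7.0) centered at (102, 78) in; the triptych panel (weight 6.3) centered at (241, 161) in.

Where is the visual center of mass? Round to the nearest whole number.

(165, 133)

Weights sum to 2.4 + 4.8 + 7.0 + 6.3 = 20.5.
x: (2.4·290 + 4.8·95 + 7.0·102 + 6.3·241) / 20.5 = 3384.3 / 20.5 ≈ 165.09
y: (2.4·94 + 4.8·194 + 7.0·78 + 6.3·161) / 20.5 = 2717.1 / 20.5 ≈ 132.54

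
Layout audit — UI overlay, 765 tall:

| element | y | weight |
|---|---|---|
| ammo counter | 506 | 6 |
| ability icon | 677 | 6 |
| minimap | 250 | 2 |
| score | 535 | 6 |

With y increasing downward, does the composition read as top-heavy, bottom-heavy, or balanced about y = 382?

Σw = 6 + 6 + 2 + 6 = 20.
Σw·y = 6·506 + 6·677 + 2·250 + 6·535 = 10808, so ȳ = 10808/20 ≈ 540.40.
540.4 vs midline 382 → bottom-heavy.

bottom-heavy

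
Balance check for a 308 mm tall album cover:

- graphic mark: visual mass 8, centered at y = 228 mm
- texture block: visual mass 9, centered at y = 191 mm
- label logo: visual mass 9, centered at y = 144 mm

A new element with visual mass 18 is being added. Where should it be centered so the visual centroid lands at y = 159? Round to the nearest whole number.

y ≈ 120

After adding the new element, total weight = 8 + 9 + 9 + 18 = 44.
Along y: (4839 + 18·y) / 44 = 159 (existing moment 8·228 + 9·191 + 9·144 = 4839) ⇒ y = (6996 − 4839) / 18 ≈ 119.83.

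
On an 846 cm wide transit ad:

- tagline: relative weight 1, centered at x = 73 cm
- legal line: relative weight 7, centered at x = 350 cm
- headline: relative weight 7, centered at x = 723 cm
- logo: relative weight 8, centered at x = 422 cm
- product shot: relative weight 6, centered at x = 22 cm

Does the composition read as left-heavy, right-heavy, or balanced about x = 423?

left-heavy

Weights sum to 1 + 7 + 7 + 8 + 6 = 29.
x: (1·73 + 7·350 + 7·723 + 8·422 + 6·22) / 29 = 11092 / 29 ≈ 382.48
Since 382.5 is left of 423, the composition reads left-heavy.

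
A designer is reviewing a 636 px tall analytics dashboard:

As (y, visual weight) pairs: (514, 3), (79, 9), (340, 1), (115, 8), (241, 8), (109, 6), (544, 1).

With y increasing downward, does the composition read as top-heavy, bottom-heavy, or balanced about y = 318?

Weights sum to 3 + 9 + 1 + 8 + 8 + 6 + 1 = 36.
Σw·y = 6639; ȳ = 6639/36 ≈ 184.42.
184.4 lies above (smaller y than) the midline 318, so the layout is top-heavy.

top-heavy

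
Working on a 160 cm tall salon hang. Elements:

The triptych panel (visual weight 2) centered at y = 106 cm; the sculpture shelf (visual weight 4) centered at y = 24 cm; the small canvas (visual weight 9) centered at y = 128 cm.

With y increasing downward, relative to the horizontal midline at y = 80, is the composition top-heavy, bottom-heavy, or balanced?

Σw = 2 + 4 + 9 = 15.
y: (2·106 + 4·24 + 9·128) / 15 = 1460 / 15 ≈ 97.33
97.3 vs midline 80 → bottom-heavy.

bottom-heavy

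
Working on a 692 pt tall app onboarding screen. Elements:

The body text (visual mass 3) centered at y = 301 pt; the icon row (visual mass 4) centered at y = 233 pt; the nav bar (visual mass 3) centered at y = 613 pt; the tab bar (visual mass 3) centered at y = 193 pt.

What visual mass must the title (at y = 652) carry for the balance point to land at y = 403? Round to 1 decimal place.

w ≈ 4.0

Known weights sum to 3 + 4 + 3 + 3 = 13; their moment is 3·301 + 4·233 + 3·613 + 3·193 = 4253.
Balance at y = 403 requires (4253 + w·652) / (13 + w) = 403.
Solving: w = (403·13 − 4253) / (652 − 403) = 986 / 249 ≈ 3.96.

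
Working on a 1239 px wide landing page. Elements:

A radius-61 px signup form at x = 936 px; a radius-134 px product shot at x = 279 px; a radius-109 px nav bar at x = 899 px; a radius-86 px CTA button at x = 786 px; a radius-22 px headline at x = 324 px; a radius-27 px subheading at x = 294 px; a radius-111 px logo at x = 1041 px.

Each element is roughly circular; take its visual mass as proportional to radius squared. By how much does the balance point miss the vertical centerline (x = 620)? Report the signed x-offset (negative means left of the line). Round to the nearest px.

≈ 81 px

Weights ∝ r²: signup form 61² = 3721, product shot 134² = 17956, nav bar 109² = 11881, CTA button 86² = 7396, headline 22² = 484, subheading 27² = 729, logo 111² = 12321; Σw = 54488.
x-moment: 3721·936 + 17956·279 + 11881·899 + 7396·786 + 484·324 + 729·294 + 12321·1041 = 38184158; centroid 38184158/54488 ≈ 700.78.
Difference: 700.78 − 620 ≈ 80.78.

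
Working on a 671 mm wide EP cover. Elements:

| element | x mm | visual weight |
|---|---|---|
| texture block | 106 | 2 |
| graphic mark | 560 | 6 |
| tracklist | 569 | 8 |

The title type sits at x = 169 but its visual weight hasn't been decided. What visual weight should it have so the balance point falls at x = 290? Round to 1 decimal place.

Existing Σw = 16 (2 + 6 + 8); existing moment 2·106 + 6·560 + 8·569 = 8124.
Balance at x = 290 requires (8124 + w·169) / (16 + w) = 290.
Solving: w = (290·16 − 8124) / (169 − 290) = -3484 / -121 ≈ 28.79.

w ≈ 28.8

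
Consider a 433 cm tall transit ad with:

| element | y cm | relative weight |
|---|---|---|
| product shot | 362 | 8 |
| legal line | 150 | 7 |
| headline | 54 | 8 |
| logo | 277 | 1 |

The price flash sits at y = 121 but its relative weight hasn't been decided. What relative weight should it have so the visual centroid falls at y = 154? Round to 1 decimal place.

Existing Σw = 24 (8 + 7 + 8 + 1); existing moment 8·362 + 7·150 + 8·54 + 1·277 = 4655.
For the centroid to hit 154: (4655 + w·121) / (24 + w) = 154.
Rearranging, w·(121 − 154) = 154·24 − 4655 = -959, so w ≈ -959/-33 = 29.06.

w ≈ 29.1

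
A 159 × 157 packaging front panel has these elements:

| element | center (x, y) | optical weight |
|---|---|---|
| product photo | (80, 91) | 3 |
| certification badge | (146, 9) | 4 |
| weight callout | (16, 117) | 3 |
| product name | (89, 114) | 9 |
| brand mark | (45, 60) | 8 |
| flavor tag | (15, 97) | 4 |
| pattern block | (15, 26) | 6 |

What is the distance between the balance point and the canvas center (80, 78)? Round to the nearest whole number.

≈ 22

Weights sum to 3 + 4 + 3 + 9 + 8 + 4 + 6 = 37.
x-moment: 3·80 + 4·146 + 3·16 + 9·89 + 8·45 + 4·15 + 6·15 = 2183; centroid 2183/37 ≈ 59.00.
y-moment: 3·91 + 4·9 + 3·117 + 9·114 + 8·60 + 4·97 + 6·26 = 2710; centroid 2710/37 ≈ 73.24.
Relative to (80, 78): Δ = (-21.00, -4.76); |Δ| = √(-21.00² + -4.76²) ≈ 21.53.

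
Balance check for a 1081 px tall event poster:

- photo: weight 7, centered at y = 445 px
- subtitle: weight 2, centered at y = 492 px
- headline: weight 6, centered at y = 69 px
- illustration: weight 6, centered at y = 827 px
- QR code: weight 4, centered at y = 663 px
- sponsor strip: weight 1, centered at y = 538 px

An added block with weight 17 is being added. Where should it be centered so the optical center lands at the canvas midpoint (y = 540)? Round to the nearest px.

y ≈ 621

After adding the added block, total weight = 7 + 2 + 6 + 6 + 4 + 1 + 17 = 43.
Along y: (12665 + 17·y) / 43 = 540 (existing moment 7·445 + 2·492 + 6·69 + 6·827 + 4·663 + 1·538 = 12665) ⇒ y = (23220 − 12665) / 17 ≈ 620.88.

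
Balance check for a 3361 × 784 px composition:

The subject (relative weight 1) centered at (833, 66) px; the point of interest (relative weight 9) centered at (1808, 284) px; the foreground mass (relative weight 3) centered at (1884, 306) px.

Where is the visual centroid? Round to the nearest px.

(1751, 272)

Weights sum to 1 + 9 + 3 = 13.
x-moment: 1·833 + 9·1808 + 3·1884 = 22757; centroid 22757/13 ≈ 1750.54.
y-moment: 1·66 + 9·284 + 3·306 = 3540; centroid 3540/13 ≈ 272.31.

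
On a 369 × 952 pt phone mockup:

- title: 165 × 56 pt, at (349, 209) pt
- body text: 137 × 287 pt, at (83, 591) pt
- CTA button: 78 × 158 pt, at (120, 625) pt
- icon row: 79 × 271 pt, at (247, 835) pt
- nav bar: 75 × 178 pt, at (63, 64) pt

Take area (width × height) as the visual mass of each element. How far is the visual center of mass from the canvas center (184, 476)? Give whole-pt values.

Areas: title 165·56 = 9240, body text 137·287 = 39319, CTA button 78·158 = 12324, icon row 79·271 = 21409, nav bar 75·178 = 13350. Total weight = 95642.
x-moment: 9240·349 + 39319·83 + 12324·120 + 21409·247 + 13350·63 = 14096190; centroid 14096190/95642 ≈ 147.38.
y-moment: 9240·209 + 39319·591 + 12324·625 + 21409·835 + 13350·64 = 51602104; centroid 51602104/95642 ≈ 539.53.
Offset from (184, 476): Δx ≈ -36.62, Δy ≈ 63.53; distance = √(Δx² + Δy²) ≈ 73.33.

≈ 73 pt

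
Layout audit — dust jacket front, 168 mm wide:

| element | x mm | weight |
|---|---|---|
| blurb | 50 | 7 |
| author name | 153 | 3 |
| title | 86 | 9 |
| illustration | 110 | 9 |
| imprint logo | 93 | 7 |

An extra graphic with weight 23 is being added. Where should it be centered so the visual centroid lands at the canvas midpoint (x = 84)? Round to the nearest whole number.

New total weight: (7 + 3 + 9 + 9 + 7) + 23 = 58.
x: target moment 58×84 = 4872; current 7·50 + 3·153 + 9·86 + 9·110 + 7·93 = 3224; the extra graphic supplies 1648, so x = 1648/23 ≈ 71.65.

x ≈ 72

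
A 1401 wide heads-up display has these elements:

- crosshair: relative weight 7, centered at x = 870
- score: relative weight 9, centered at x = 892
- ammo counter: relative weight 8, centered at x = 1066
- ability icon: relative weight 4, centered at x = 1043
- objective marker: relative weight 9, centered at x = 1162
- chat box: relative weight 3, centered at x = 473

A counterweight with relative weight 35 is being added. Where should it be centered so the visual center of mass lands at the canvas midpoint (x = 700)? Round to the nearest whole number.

With the counterweight, Σw becomes 7 + 9 + 8 + 4 + 9 + 3 + 35 = 75.
x: need Σw·x = 75·700 = 52500. Existing = 7·870 + 9·892 + 8·1066 + 4·1043 + 9·1162 + 3·473 = 38695. Remainder 13805 / 35 ≈ 394.43.

x ≈ 394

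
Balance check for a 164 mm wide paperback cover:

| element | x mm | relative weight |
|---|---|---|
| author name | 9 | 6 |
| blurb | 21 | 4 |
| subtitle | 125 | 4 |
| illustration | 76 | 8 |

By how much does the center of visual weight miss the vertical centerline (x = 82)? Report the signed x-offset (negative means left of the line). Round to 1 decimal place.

Weights sum to 6 + 4 + 4 + 8 = 22.
x: (6·9 + 4·21 + 4·125 + 8·76) / 22 = 1246 / 22 ≈ 56.64
Against x = 82, that's 56.64 − 82 = -25.36.

≈ -25.4 mm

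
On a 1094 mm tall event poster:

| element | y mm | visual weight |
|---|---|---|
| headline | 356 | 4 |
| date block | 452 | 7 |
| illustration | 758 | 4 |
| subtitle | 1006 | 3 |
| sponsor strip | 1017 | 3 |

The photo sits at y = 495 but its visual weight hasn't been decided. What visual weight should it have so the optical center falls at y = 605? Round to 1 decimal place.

Existing Σw = 21 (4 + 7 + 4 + 3 + 3); existing moment 4·356 + 7·452 + 4·758 + 3·1006 + 3·1017 = 13689.
Balance at y = 605 requires (13689 + w·495) / (21 + w) = 605.
Rearranging, w·(495 − 605) = 605·21 − 13689 = -984, so w ≈ -984/-110 = 8.95.

w ≈ 8.9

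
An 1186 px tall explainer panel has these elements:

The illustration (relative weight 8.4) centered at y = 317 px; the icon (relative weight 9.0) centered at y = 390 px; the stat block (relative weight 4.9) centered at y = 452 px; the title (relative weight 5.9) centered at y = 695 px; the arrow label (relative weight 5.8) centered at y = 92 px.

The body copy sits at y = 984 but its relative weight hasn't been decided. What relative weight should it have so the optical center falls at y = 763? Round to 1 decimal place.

w ≈ 58.5

Known weights sum to 8.4 + 9.0 + 4.9 + 5.9 + 5.8 = 34.0; their moment is 8.4·317 + 9.0·390 + 4.9·452 + 5.9·695 + 5.8·92 = 13021.7.
For the centroid to hit 763: (13021.7 + w·984) / (34.0 + w) = 763.
Rearranging, w·(984 − 763) = 763·34.0 − 13021.7 = 12920.3, so w ≈ 12920.3/221 = 58.46.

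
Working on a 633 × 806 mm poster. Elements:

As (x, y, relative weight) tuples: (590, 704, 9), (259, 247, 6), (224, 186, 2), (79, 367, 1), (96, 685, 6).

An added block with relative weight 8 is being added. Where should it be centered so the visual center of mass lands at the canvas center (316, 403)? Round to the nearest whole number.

(268, 29)

New total weight: (9 + 6 + 2 + 1 + 6) + 8 = 32.
x: need Σw·x = 32·316 = 10112. Existing = 9·590 + 6·259 + 2·224 + 1·79 + 6·96 = 7967. Remainder 2145 / 8 ≈ 268.12.
y: need Σw·y = 32·403 = 12896. Existing = 9·704 + 6·247 + 2·186 + 1·367 + 6·685 = 12667. Remainder 229 / 8 ≈ 28.62.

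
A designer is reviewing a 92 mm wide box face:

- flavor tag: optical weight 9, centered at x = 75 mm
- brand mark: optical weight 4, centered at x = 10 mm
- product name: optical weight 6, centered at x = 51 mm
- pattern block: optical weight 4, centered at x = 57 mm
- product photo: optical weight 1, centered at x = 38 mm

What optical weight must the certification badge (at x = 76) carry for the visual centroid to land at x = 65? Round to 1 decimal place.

w ≈ 24.8

Known weights sum to 9 + 4 + 6 + 4 + 1 = 24; their moment is 9·75 + 4·10 + 6·51 + 4·57 + 1·38 = 1287.
Balance at x = 65 requires (1287 + w·76) / (24 + w) = 65.
Solving: w = (65·24 − 1287) / (76 − 65) = 273 / 11 ≈ 24.82.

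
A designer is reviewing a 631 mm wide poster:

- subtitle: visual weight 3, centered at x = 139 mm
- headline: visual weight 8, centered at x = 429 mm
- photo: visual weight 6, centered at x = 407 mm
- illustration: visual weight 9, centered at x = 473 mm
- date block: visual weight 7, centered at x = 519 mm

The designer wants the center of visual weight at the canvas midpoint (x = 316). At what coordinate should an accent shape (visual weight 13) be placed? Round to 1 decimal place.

x ≈ 27.3

After adding the accent shape, total weight = 3 + 8 + 6 + 9 + 7 + 13 = 46.
Along x: (14181 + 13·x) / 46 = 316 (existing moment 3·139 + 8·429 + 6·407 + 9·473 + 7·519 = 14181) ⇒ x = (14536 − 14181) / 13 ≈ 27.31.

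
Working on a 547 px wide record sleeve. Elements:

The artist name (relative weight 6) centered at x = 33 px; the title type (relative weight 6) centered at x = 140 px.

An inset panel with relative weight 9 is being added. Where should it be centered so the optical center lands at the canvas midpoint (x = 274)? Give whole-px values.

x ≈ 524

After adding the inset panel, total weight = 6 + 6 + 9 = 21.
Along x: (1038 + 9·x) / 21 = 274 (existing moment 6·33 + 6·140 = 1038) ⇒ x = (5754 − 1038) / 9 ≈ 524.00.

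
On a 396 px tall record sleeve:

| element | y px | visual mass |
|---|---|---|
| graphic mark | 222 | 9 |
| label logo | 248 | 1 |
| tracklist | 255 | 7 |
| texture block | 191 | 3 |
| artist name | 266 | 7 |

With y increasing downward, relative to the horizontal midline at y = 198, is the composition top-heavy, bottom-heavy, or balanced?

Weights sum to 9 + 1 + 7 + 3 + 7 = 27.
y-moment: 9·222 + 1·248 + 7·255 + 3·191 + 7·266 = 6466; centroid 6466/27 ≈ 239.48.
239.5 lies below (larger y than) the midline 198, so the layout is bottom-heavy.

bottom-heavy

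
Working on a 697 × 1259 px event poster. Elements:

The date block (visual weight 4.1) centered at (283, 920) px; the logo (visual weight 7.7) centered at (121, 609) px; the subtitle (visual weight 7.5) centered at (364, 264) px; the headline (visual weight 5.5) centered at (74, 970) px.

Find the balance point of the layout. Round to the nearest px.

(211, 636)

Weights sum to 4.1 + 7.7 + 7.5 + 5.5 = 24.8.
x: (4.1·283 + 7.7·121 + 7.5·364 + 5.5·74) / 24.8 = 5229.0 / 24.8 ≈ 210.85
y: (4.1·920 + 7.7·609 + 7.5·264 + 5.5·970) / 24.8 = 15776.3 / 24.8 ≈ 636.14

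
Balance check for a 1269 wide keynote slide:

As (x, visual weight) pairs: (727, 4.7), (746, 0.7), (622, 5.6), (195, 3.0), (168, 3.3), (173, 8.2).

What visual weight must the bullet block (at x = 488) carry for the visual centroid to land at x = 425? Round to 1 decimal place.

Known weights sum to 4.7 + 0.7 + 5.6 + 3.0 + 3.3 + 8.2 = 25.5; their moment is 4.7·727 + 0.7·746 + 5.6·622 + 3.0·195 + 3.3·168 + 8.2·173 = 9980.3.
Balance at x = 425 requires (9980.3 + w·488) / (25.5 + w) = 425.
So w = (425·25.5 − 9980.3)/(488 − 425) = 857.2/63 ≈ 13.61.

w ≈ 13.6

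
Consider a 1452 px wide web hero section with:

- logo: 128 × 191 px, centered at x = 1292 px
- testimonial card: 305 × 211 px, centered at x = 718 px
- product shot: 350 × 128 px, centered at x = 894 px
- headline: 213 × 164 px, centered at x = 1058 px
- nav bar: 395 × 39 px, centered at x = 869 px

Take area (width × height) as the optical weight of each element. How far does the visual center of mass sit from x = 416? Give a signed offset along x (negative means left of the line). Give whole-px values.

≈ 498 px

Areas → weights: logo 128·191 = 24448, testimonial card 305·211 = 64355, product shot 350·128 = 44800, headline 213·164 = 34932, nav bar 395·39 = 15405; Σw = 183940.
Σw·x = 24448·1292 + 64355·718 + 44800·894 + 34932·1058 + 15405·869 = 168189907, so x̄ = 168189907/183940 ≈ 914.37.
Offset from x = 416: 914.37 − 416 ≈ 498.37.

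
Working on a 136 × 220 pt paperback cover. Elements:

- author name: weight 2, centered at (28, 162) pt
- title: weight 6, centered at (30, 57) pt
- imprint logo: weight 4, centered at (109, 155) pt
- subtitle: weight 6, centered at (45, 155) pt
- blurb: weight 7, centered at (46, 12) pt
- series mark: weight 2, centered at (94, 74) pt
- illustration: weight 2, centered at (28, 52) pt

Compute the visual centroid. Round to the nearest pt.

Σw = 2 + 6 + 4 + 6 + 7 + 2 + 2 = 29.
x-moment: 2·28 + 6·30 + 4·109 + 6·45 + 7·46 + 2·94 + 2·28 = 1508; centroid 1508/29 ≈ 52.00.
y-moment: 2·162 + 6·57 + 4·155 + 6·155 + 7·12 + 2·74 + 2·52 = 2552; centroid 2552/29 ≈ 88.00.

(52, 88)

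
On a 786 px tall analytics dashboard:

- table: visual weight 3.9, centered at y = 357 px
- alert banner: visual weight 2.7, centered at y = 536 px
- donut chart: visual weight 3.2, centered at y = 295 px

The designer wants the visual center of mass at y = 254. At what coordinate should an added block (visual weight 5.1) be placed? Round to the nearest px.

After adding the added block, total weight = 3.9 + 2.7 + 3.2 + 5.1 = 14.9.
y: need Σw·y = 14.9·254 = 3784.6. Existing = 3.9·357 + 2.7·536 + 3.2·295 = 3783.5. Remainder 1.1 / 5.1 ≈ 0.22.

y ≈ 0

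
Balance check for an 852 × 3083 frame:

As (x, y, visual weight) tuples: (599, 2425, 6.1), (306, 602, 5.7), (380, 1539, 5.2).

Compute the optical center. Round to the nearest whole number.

(434, 1543)

Total weight = 6.1 + 5.7 + 5.2 = 17.0.
x: (6.1·599 + 5.7·306 + 5.2·380) / 17.0 = 7374.1 / 17.0 ≈ 433.77
y: (6.1·2425 + 5.7·602 + 5.2·1539) / 17.0 = 26226.7 / 17.0 ≈ 1542.75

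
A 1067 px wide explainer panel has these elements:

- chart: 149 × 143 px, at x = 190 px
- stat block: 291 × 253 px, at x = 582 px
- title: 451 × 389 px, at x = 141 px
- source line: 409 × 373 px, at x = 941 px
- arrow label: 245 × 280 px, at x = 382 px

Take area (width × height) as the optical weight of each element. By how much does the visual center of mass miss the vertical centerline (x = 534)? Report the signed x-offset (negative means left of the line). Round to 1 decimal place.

≈ -42.9 px

Taking area as weight: chart 149·143 = 21307, stat block 291·253 = 73623, title 451·389 = 175439, source line 409·373 = 152557, arrow label 245·280 = 68600. Sum 491526.
Σw·x = 21307·190 + 73623·582 + 175439·141 + 152557·941 + 68600·382 = 241395152, so x̄ = 241395152/491526 ≈ 491.11.
Difference: 491.11 − 534 ≈ -42.89.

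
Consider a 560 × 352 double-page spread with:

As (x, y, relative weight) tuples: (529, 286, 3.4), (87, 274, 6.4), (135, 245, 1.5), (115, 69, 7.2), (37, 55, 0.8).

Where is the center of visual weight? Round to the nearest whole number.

(177, 188)

Weights sum to 3.4 + 6.4 + 1.5 + 7.2 + 0.8 = 19.3.
x-moment: 3.4·529 + 6.4·87 + 1.5·135 + 7.2·115 + 0.8·37 = 3415.5; centroid 3415.5/19.3 ≈ 176.97.
y-moment: 3.4·286 + 6.4·274 + 1.5·245 + 7.2·69 + 0.8·55 = 3634.3; centroid 3634.3/19.3 ≈ 188.31.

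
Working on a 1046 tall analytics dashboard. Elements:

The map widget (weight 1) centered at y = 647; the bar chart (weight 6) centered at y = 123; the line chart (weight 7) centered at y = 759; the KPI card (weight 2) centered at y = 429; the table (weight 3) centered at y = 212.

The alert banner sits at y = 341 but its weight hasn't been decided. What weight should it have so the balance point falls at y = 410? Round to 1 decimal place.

w ≈ 5.8

Fixed elements: Σw = 1 + 6 + 7 + 2 + 3 = 19, Σw·y = 1·647 + 6·123 + 7·759 + 2·429 + 3·212 = 8192.
For the centroid to hit 410: (8192 + w·341) / (19 + w) = 410.
So w = (410·19 − 8192)/(341 − 410) = -402/-69 ≈ 5.83.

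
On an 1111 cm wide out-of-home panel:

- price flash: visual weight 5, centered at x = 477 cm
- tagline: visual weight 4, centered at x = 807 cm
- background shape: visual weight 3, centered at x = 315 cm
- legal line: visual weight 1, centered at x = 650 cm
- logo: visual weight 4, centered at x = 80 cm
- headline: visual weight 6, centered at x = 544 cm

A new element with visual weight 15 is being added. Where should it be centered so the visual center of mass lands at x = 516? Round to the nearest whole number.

New total weight: (5 + 4 + 3 + 1 + 4 + 6) + 15 = 38.
x: target moment 38×516 = 19608; current 5·477 + 4·807 + 3·315 + 1·650 + 4·80 + 6·544 = 10792; the new element supplies 8816, so x = 8816/15 ≈ 587.73.

x ≈ 588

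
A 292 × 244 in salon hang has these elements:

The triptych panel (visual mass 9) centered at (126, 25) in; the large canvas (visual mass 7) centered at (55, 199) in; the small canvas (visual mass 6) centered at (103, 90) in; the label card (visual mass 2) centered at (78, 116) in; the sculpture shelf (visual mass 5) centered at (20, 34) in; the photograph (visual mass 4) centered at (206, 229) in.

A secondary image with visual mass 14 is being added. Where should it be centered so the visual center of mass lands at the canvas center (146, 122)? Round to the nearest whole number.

(260, 161)

After adding the secondary image, total weight = 9 + 7 + 6 + 2 + 5 + 4 + 14 = 47.
x: target moment 47×146 = 6862; current 9·126 + 7·55 + 6·103 + 2·78 + 5·20 + 4·206 = 3217; the secondary image supplies 3645, so x = 3645/14 ≈ 260.36.
y: target moment 47×122 = 5734; current 9·25 + 7·199 + 6·90 + 2·116 + 5·34 + 4·229 = 3476; the secondary image supplies 2258, so y = 2258/14 ≈ 161.29.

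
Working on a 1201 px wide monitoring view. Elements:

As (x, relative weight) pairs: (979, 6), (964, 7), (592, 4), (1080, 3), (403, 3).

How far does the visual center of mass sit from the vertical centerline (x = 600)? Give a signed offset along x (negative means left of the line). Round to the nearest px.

≈ 245 px

Total weight = 6 + 7 + 4 + 3 + 3 = 23.
x-moment: 6·979 + 7·964 + 4·592 + 3·1080 + 3·403 = 19439; centroid 19439/23 ≈ 845.17.
Difference: 845.17 − 600 ≈ 245.17.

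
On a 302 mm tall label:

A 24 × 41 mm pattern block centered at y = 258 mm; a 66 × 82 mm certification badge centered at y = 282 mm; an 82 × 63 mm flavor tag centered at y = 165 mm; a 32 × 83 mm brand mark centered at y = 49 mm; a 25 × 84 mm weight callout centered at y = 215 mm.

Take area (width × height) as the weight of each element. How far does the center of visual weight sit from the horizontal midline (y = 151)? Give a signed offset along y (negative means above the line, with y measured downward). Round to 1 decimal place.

Areas: pattern block 24·41 = 984, certification badge 66·82 = 5412, flavor tag 82·63 = 5166, brand mark 32·83 = 2656, weight callout 25·84 = 2100. Total weight = 16318.
Σw·y = 984·258 + 5412·282 + 5166·165 + 2656·49 + 2100·215 = 3214090, so ȳ = 3214090/16318 ≈ 196.97.
Difference: 196.97 − 151 ≈ 45.97.

≈ 46.0 mm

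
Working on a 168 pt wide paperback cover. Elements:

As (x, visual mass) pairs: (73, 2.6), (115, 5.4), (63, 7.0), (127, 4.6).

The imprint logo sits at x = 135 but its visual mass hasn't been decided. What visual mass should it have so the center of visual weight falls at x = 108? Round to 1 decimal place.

w ≈ 10.4

Fixed elements: Σw = 2.6 + 5.4 + 7.0 + 4.6 = 19.6, Σw·x = 2.6·73 + 5.4·115 + 7.0·63 + 4.6·127 = 1836.0.
For the centroid to hit 108: (1836.0 + w·135) / (19.6 + w) = 108.
Solving: w = (108·19.6 − 1836.0) / (135 − 108) = 280.8 / 27 ≈ 10.40.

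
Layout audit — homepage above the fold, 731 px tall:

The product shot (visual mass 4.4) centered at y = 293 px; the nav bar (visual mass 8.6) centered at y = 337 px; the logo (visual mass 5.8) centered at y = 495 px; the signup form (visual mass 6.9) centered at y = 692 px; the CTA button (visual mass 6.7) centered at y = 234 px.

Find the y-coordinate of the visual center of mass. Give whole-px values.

Σw = 4.4 + 8.6 + 5.8 + 6.9 + 6.7 = 32.4.
y: (4.4·293 + 8.6·337 + 5.8·495 + 6.9·692 + 6.7·234) / 32.4 = 13401.0 / 32.4 ≈ 413.61

y ≈ 414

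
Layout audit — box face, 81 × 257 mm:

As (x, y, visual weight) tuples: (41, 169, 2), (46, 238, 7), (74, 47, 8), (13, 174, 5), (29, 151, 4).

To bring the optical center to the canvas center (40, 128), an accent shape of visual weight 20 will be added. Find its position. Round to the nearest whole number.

New total weight: (2 + 7 + 8 + 5 + 4) + 20 = 46.
x: target moment 46×40 = 1840; current 2·41 + 7·46 + 8·74 + 5·13 + 4·29 = 1177; the accent shape supplies 663, so x = 663/20 ≈ 33.15.
y: target moment 46×128 = 5888; current 2·169 + 7·238 + 8·47 + 5·174 + 4·151 = 3854; the accent shape supplies 2034, so y = 2034/20 ≈ 101.70.

(33, 102)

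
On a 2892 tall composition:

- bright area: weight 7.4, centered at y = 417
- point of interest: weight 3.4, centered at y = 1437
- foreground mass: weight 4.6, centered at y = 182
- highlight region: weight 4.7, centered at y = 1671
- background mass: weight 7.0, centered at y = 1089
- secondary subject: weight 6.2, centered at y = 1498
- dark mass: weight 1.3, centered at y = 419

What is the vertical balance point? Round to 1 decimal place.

Weights sum to 7.4 + 3.4 + 4.6 + 4.7 + 7.0 + 6.2 + 1.3 = 34.6.
Σw·y = 34117.8; ȳ = 34117.8/34.6 ≈ 986.06.

y ≈ 986.1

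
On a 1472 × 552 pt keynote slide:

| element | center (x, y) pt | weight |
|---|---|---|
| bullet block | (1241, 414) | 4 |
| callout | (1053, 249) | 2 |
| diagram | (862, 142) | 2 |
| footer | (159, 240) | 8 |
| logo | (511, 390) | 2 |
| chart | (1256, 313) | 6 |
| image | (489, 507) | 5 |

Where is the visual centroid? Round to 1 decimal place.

Weights sum to 4 + 2 + 2 + 8 + 2 + 6 + 5 = 29.
x: (4·1241 + 2·1053 + 2·862 + 8·159 + 2·511 + 6·1256 + 5·489) / 29 = 21069 / 29 ≈ 726.52
y: (4·414 + 2·249 + 2·142 + 8·240 + 2·390 + 6·313 + 5·507) / 29 = 9551 / 29 ≈ 329.34

(726.5, 329.3)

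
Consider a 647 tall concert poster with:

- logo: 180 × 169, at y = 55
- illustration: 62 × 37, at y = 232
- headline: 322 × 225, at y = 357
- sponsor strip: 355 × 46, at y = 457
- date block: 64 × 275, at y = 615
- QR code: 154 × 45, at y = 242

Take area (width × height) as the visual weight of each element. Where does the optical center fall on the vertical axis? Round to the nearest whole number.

y ≈ 329

Taking area as weight: logo 180·169 = 30420, illustration 62·37 = 2294, headline 322·225 = 72450, sponsor strip 355·46 = 16330, date block 64·275 = 17600, QR code 154·45 = 6930. Sum 146024.
y: (30420·55 + 2294·232 + 72450·357 + 16330·457 + 17600·615 + 6930·242) / 146024 = 48033828 / 146024 ≈ 328.94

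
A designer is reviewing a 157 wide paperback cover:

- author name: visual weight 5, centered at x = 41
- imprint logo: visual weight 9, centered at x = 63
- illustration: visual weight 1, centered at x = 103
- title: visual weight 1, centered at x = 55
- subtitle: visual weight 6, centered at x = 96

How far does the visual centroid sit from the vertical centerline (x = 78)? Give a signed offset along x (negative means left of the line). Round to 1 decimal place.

≈ -9.5

Weights sum to 5 + 9 + 1 + 1 + 6 = 22.
Σw·x = 5·41 + 9·63 + 1·103 + 1·55 + 6·96 = 1506, so x̄ = 1506/22 ≈ 68.45.
Against x = 78, that's 68.45 − 78 = -9.55.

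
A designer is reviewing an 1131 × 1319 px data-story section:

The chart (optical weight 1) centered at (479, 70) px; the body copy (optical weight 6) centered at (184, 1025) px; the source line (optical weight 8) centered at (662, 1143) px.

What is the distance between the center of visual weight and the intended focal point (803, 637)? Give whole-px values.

Weights sum to 1 + 6 + 8 = 15.
Σw·x = 1·479 + 6·184 + 8·662 = 6879, so x̄ = 6879/15 ≈ 458.60.
Σw·y = 1·70 + 6·1025 + 8·1143 = 15364, so ȳ = 15364/15 ≈ 1024.27.
From (803, 637): dx = -344.40, dy = 387.27, so the distance is √(dx²+dy²) ≈ 518.25.

≈ 518 px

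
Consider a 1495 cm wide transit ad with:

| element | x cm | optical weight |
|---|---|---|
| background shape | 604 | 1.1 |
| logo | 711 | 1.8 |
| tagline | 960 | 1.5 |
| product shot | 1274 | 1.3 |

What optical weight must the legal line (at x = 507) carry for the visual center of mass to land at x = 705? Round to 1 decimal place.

w ≈ 5.2

Known weights sum to 1.1 + 1.8 + 1.5 + 1.3 = 5.7; their moment is 1.1·604 + 1.8·711 + 1.5·960 + 1.3·1274 = 5040.4.
Balance at x = 705 requires (5040.4 + w·507) / (5.7 + w) = 705.
So w = (705·5.7 − 5040.4)/(507 − 705) = -1021.9/-198 ≈ 5.16.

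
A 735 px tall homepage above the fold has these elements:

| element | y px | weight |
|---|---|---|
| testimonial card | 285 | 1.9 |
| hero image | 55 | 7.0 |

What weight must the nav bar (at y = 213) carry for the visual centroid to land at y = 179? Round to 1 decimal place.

Fixed elements: Σw = 1.9 + 7.0 = 8.9, Σw·y = 1.9·285 + 7.0·55 = 926.5.
Set Σw·y/Σw = 179: (926.5 + 213w) = 179·(8.9 + w).
Solving: w = (179·8.9 − 926.5) / (213 − 179) = 666.6 / 34 ≈ 19.61.

w ≈ 19.6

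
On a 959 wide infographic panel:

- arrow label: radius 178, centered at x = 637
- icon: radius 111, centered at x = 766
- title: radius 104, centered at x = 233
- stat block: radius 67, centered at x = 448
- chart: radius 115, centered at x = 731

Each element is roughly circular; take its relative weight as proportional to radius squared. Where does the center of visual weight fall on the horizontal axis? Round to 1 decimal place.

x ≈ 604.1

Weights ∝ r²: arrow label 178² = 31684, icon 111² = 12321, title 104² = 10816, stat block 67² = 4489, chart 115² = 13225; Σw = 72535.
x-moment: 31684·637 + 12321·766 + 10816·233 + 4489·448 + 13225·731 = 43819269; centroid 43819269/72535 ≈ 604.11.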